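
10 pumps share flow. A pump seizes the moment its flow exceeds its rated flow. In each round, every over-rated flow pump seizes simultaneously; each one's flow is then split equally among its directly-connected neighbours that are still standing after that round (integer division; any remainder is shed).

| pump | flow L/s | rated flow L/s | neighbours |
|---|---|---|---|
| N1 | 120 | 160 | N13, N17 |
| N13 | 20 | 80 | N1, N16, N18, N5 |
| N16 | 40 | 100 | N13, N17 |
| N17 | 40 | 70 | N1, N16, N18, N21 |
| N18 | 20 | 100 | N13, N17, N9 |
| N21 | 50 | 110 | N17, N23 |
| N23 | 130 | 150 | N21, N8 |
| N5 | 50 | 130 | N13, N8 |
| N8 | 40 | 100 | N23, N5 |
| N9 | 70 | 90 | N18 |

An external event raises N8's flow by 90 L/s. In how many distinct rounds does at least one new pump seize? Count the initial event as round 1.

7

Round 1 — N8 at 130 > 100. N8 seizes.
  N8 sheds 130 L/s to N23, N5: 65 each.
    N23: 130+65 = 195 > 150
    N5: 50+65 = 115 ≤ 130
Round 2 — N23 seizes.
  N23 sheds 195 L/s to N21: 195 each.
    N21: 50+195 = 245 > 110
Round 3 — N21 seizes.
  N21 sheds 245 L/s to N17: 245 each.
    N17: 40+245 = 285 > 70
Round 4 — N17 seizes.
  N17 sheds 285 L/s to N1, N16, N18: 95 each.
    N1: 120+95 = 215 > 160
    N16: 40+95 = 135 > 100
    N18: 20+95 = 115 > 100
Round 5 — N1, N16, N18 seize.
  N1 sheds 215 L/s to N13: 215 each.
    N13: 20+215 = 235 > 80
  N16 sheds 135 L/s to N13: 135 each.
    N13: 235+135 = 370 > 80
  N18 sheds 115 L/s to N13, N9: 57 each (1 lost).
    N13: 370+57 = 427 > 80
    N9: 70+57 = 127 > 90
Round 6 — N13, N9 seize.
  N13 sheds 427 L/s to N5: 427 each.
    N5: 115+427 = 542 > 130
  N9 sheds 127 L/s: no online neighbours, lost.
Round 7 — N5 seizes.
  N5 sheds 542 L/s: no online neighbours, lost.
No further seizures.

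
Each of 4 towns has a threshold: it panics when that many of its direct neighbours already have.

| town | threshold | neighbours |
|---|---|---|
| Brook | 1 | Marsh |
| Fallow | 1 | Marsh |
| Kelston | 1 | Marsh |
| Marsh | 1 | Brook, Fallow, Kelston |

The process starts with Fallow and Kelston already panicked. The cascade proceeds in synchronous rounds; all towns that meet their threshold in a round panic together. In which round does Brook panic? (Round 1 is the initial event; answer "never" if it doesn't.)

Round 1 — Fallow, Kelston panic (initial).
Round 2 — checking thresholds:
  Marsh: 2 of 3 neighbours ≥ 1, panics.
Round 3 — checking thresholds:
  Brook: 1 of 1 neighbours ≥ 1, panics.
Round 4 — no new panics; cascade stops.

3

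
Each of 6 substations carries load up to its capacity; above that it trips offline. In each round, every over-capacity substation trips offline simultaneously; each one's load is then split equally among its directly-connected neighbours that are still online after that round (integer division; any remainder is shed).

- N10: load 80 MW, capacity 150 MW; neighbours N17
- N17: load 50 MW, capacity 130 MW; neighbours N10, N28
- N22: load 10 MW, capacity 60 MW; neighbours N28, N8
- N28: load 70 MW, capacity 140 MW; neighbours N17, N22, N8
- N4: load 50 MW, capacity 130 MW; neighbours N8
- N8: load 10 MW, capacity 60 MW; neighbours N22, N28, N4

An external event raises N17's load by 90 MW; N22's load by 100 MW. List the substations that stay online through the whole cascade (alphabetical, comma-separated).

N10, N4

Round 1 — N17 at 140 > 130; N22 at 110 > 60. N17, N22 trip offline.
  N17 sheds 140 MW to N10, N28: 70 each.
    N10: 80+70 = 150 ≤ 150
    N28: 70+70 = 140 ≤ 140
  N22 sheds 110 MW to N28, N8: 55 each.
    N28: 140+55 = 195 > 140
    N8: 10+55 = 65 > 60
Round 2 — N28, N8 trip offline.
  N28 sheds 195 MW: no online neighbours, lost.
  N8 sheds 65 MW to N4: 65 each.
    N4: 50+65 = 115 ≤ 130
No further trips.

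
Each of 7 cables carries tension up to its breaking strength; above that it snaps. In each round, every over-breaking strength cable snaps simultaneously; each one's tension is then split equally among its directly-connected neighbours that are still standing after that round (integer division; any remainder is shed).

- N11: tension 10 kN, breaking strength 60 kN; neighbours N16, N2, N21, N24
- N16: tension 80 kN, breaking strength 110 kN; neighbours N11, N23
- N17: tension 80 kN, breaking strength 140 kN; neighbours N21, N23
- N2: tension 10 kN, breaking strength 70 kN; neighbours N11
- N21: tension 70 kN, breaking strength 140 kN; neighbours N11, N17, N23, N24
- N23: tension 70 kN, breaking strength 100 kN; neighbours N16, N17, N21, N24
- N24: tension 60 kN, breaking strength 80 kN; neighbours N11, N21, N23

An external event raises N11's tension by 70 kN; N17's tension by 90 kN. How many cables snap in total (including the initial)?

6

Round 1 — N11 at 80 > 60; N17 at 170 > 140. N11, N17 snap.
  N11 sheds 80 kN to N16, N2, N21, N24: 20 each.
    N16: 80+20 = 100 ≤ 110
    N2: 10+20 = 30 ≤ 70
    N21: 70+20 = 90 ≤ 140
    N24: 60+20 = 80 ≤ 80
  N17 sheds 170 kN to N21, N23: 85 each.
    N21: 90+85 = 175 > 140
    N23: 70+85 = 155 > 100
Round 2 — N21, N23 snap.
  N21 sheds 175 kN to N24: 175 each.
    N24: 80+175 = 255 > 80
  N23 sheds 155 kN to N16, N24: 77 each (1 lost).
    N16: 100+77 = 177 > 110
    N24: 255+77 = 332 > 80
Round 3 — N16, N24 snap.
  N16 sheds 177 kN: no online neighbours, lost.
  N24 sheds 332 kN: no online neighbours, lost.
No further breaks.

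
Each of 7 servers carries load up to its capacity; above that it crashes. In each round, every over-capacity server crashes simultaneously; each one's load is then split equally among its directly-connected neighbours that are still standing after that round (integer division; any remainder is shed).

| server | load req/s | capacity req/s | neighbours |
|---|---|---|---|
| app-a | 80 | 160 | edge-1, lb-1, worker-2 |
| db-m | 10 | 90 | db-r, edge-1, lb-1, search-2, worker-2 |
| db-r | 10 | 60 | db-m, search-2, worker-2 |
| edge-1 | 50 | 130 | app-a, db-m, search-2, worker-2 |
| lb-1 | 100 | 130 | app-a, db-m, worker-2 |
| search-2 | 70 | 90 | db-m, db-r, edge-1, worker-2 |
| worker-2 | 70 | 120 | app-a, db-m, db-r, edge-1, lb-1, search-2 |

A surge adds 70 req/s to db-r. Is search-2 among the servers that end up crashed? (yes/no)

Round 1 — db-r at 80 > 60. db-r crashes.
  db-r sheds 80 req/s to db-m, search-2, worker-2: 26 each (2 lost).
    db-m: 10+26 = 36 ≤ 90
    search-2: 70+26 = 96 > 90
    worker-2: 70+26 = 96 ≤ 120
Round 2 — search-2 crashes.
  search-2 sheds 96 req/s to db-m, edge-1, worker-2: 32 each.
    db-m: 36+32 = 68 ≤ 90
    edge-1: 50+32 = 82 ≤ 130
    worker-2: 96+32 = 128 > 120
Round 3 — worker-2 crashes.
  worker-2 sheds 128 req/s to app-a, db-m, edge-1, lb-1: 32 each.
    app-a: 80+32 = 112 ≤ 160
    db-m: 68+32 = 100 > 90
    edge-1: 82+32 = 114 ≤ 130
    lb-1: 100+32 = 132 > 130
Round 4 — db-m, lb-1 crash.
  db-m sheds 100 req/s to edge-1: 100 each.
    edge-1: 114+100 = 214 > 130
  lb-1 sheds 132 req/s to app-a: 132 each.
    app-a: 112+132 = 244 > 160
Round 5 — app-a, edge-1 crash.
  app-a sheds 244 req/s: no online neighbours, lost.
  edge-1 sheds 214 req/s: no online neighbours, lost.
No further crashes.

yes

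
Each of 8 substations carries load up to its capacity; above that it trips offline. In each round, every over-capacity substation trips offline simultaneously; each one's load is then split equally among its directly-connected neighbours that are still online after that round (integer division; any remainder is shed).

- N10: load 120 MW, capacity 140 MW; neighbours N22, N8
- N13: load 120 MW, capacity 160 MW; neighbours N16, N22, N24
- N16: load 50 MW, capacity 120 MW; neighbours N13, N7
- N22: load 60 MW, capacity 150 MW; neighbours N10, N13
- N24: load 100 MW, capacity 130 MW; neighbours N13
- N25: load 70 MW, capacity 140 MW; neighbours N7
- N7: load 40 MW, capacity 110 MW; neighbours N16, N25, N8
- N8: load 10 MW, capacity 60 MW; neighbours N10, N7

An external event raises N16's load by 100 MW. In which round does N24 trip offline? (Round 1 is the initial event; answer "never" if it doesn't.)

3

Round 1 — N16 at 150 > 120. N16 trips offline.
  N16 sheds 150 MW to N13, N7: 75 each.
    N13: 120+75 = 195 > 160
    N7: 40+75 = 115 > 110
Round 2 — N13, N7 trip offline.
  N13 sheds 195 MW to N22, N24: 97 each (1 lost).
    N22: 60+97 = 157 > 150
    N24: 100+97 = 197 > 130
  N7 sheds 115 MW to N25, N8: 57 each (1 lost).
    N25: 70+57 = 127 ≤ 140
    N8: 10+57 = 67 > 60
Round 3 — N22, N24, N8 trip offline.
  N22 sheds 157 MW to N10: 157 each.
    N10: 120+157 = 277 > 140
  N24 sheds 197 MW: no online neighbours, lost.
  N8 sheds 67 MW to N10: 67 each.
    N10: 277+67 = 344 > 140
Round 4 — N10 trips offline.
  N10 sheds 344 MW: no online neighbours, lost.
No further trips.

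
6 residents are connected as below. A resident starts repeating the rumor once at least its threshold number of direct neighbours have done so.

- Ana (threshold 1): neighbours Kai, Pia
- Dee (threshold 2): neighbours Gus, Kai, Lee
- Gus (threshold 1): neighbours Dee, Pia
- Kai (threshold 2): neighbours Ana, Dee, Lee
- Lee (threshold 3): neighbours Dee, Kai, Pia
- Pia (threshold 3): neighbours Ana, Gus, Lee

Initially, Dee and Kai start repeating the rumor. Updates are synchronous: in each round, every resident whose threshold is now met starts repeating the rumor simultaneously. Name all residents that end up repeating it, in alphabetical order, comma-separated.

Ana, Dee, Gus, Kai

Round 1 — Dee, Kai start repeating the rumor (initial).
Round 2 — checking thresholds:
  Ana: 1 of 2 neighbours ≥ 1, starts repeating the rumor.
  Gus: 1 of 2 neighbours ≥ 1, starts repeating the rumor.
  Lee: 2 of 3 neighbours < 3, not yet.
Round 3 — no new spreads; cascade stops.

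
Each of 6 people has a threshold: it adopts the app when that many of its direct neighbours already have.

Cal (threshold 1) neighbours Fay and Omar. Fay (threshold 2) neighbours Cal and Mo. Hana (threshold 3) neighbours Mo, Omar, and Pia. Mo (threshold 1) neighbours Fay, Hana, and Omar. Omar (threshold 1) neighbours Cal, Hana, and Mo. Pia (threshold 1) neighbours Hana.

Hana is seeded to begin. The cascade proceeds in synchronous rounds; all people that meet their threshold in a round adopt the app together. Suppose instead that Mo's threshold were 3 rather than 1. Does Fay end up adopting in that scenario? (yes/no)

no

With Mo's threshold at 3:
Round 1 — Hana adopts the app (initial).
Round 2 — checking thresholds:
  Mo: 1 of 3 neighbours < 3, below threshold.
  Omar: 1 of 3 neighbours ≥ 1, adopts the app.
  Pia: 1 of 1 neighbours ≥ 1, adopts the app.
Round 3 — checking thresholds:
  Cal: 1 of 2 neighbours ≥ 1, adopts the app.
  Mo: 2 of 3 neighbours < 3, below threshold.
Round 4 — no new adoptions; cascade stops.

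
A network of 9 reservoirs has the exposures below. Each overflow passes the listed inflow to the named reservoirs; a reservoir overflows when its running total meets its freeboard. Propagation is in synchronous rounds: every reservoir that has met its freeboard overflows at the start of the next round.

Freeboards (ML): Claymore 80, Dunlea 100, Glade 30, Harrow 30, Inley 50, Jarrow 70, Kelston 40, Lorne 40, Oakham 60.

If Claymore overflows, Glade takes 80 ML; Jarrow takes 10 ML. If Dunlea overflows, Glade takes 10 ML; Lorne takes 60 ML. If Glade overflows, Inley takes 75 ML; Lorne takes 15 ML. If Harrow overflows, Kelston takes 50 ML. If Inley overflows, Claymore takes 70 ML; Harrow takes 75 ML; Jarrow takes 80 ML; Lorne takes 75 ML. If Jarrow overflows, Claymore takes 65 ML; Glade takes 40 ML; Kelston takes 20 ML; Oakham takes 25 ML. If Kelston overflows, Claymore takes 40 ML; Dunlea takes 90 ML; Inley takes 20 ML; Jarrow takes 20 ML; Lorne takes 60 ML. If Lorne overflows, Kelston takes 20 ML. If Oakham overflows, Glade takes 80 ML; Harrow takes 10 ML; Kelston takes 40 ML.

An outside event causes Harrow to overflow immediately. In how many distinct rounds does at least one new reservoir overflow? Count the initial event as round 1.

3

Round 1 — Harrow overflows (initial).
  Kelston: +50 → 50 ≥ 40
Round 2 — Kelston overflows.
  Claymore: +40 → 40 < 80
  Dunlea: +90 → 90 < 100
  Inley: +20 → 20 < 50
  Jarrow: +20 → 20 < 70
  Lorne: +60 → 60 ≥ 40
Round 3 — Lorne overflows.
No further overflows.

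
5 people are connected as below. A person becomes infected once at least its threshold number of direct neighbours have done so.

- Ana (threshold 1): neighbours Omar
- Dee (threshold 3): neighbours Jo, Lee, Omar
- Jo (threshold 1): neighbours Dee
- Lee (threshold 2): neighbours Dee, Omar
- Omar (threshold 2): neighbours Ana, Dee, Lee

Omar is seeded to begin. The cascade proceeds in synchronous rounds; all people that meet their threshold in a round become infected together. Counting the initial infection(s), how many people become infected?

2

Round 1 — Omar becomes infected (initial).
Round 2 — checking thresholds:
  Ana: 1 of 1 neighbours ≥ 1, becomes infected.
  Dee: 1 of 3 neighbours < 3, holds.
  Lee: 1 of 2 neighbours < 2, holds.
Round 3 — no new infections; cascade stops.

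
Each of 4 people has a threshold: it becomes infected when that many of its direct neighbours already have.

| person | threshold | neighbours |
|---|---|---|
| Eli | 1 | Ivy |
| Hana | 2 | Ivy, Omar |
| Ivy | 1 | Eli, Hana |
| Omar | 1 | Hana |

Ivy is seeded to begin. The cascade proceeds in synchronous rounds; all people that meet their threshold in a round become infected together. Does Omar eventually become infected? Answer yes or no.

Round 1 — Ivy becomes infected (initial).
Round 2 — checking thresholds:
  Eli: 1 of 1 neighbours ≥ 1, becomes infected.
  Hana: 1 of 2 neighbours < 2, not yet.
Round 3 — no new infections; cascade stops.

no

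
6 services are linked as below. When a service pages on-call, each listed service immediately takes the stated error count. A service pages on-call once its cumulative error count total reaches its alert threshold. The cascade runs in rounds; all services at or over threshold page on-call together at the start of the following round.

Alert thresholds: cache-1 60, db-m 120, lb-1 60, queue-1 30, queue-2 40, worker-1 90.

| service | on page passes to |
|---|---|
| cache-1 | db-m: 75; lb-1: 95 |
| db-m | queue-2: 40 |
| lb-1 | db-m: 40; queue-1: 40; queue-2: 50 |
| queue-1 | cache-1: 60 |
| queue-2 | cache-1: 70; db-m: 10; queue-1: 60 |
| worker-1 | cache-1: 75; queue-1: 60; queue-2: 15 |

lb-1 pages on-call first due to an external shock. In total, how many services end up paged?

5

Round 1 — lb-1 pages on-call (initial).
  db-m: +40 → 40 < 120
  queue-1: +40 → 40 ≥ 30
  queue-2: +50 → 50 ≥ 40
Round 2 — queue-1, queue-2 page on-call.
  cache-1: +60+70 → 130 ≥ 60
  db-m: +10 → 50 < 120
Round 3 — cache-1 pages on-call.
  db-m: +75 → 125 ≥ 120
Round 4 — db-m pages on-call.
No further pages.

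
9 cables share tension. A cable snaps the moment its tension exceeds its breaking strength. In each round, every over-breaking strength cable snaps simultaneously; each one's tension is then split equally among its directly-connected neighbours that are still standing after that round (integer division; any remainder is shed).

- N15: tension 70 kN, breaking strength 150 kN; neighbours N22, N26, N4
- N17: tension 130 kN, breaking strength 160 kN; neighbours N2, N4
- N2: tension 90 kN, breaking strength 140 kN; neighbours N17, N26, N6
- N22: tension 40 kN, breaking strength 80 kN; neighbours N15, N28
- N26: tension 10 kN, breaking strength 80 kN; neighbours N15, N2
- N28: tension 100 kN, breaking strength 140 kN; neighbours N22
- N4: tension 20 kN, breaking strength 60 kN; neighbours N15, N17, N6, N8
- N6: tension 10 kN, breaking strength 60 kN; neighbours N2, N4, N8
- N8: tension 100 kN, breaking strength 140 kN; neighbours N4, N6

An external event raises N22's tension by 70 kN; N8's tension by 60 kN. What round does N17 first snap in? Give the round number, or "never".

Round 1 — N22 at 110 > 80; N8 at 160 > 140. N22, N8 snap.
  N22 sheds 110 kN to N15, N28: 55 each.
    N15: 70+55 = 125 ≤ 150
    N28: 100+55 = 155 > 140
  N8 sheds 160 kN to N4, N6: 80 each.
    N4: 20+80 = 100 > 60
    N6: 10+80 = 90 > 60
Round 2 — N28, N4, N6 snap.
  N28 sheds 155 kN: no online neighbours, lost.
  N4 sheds 100 kN to N15, N17: 50 each.
    N15: 125+50 = 175 > 150
    N17: 130+50 = 180 > 160
  N6 sheds 90 kN to N2: 90 each.
    N2: 90+90 = 180 > 140
Round 3 — N15, N17, N2 snap.
  N15 sheds 175 kN to N26: 175 each.
    N26: 10+175 = 185 > 80
  N17 sheds 180 kN: no online neighbours, lost.
  N2 sheds 180 kN to N26: 180 each.
    N26: 185+180 = 365 > 80
Round 4 — N26 snaps.
  N26 sheds 365 kN: no online neighbours, lost.
No further breaks.

3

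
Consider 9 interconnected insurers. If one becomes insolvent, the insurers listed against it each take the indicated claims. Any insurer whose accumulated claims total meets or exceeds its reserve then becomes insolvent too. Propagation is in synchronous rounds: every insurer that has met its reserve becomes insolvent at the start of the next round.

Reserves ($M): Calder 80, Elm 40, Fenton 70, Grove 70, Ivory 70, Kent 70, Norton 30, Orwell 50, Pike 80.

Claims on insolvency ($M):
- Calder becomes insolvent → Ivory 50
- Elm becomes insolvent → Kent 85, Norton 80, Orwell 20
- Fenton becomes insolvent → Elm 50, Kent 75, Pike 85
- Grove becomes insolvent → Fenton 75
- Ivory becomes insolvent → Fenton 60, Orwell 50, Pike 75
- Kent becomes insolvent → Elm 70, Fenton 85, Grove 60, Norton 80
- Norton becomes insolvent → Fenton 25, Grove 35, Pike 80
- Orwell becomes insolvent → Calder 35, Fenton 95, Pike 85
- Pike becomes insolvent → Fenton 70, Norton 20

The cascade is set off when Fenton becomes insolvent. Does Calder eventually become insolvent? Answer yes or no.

no

Round 1 — Fenton becomes insolvent (initial).
  Elm: +50 → 50 ≥ 40
  Kent: +75 → 75 ≥ 70
  Pike: +85 → 85 ≥ 80
Round 2 — Elm, Kent, Pike become insolvent.
  Grove: +60 → 60 < 70
  Norton: +80+80+20 → 180 ≥ 30
  Orwell: +20 → 20 < 50
Round 3 — Norton becomes insolvent.
  Grove: +35 → 95 ≥ 70
Round 4 — Grove becomes insolvent.
No further insolvencies.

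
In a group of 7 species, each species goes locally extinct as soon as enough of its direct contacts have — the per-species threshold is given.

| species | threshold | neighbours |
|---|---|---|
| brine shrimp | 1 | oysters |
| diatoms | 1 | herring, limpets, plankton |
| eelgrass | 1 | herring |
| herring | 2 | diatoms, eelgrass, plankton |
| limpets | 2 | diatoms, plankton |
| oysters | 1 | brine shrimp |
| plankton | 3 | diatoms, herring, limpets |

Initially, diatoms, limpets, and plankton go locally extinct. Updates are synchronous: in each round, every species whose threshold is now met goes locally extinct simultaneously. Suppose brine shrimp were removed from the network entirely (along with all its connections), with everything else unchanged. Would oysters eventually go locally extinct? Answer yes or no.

With brine shrimp removed:
Round 1 — diatoms, limpets, plankton go locally extinct (initial).
Round 2 — checking thresholds:
  herring: 2 of 3 neighbours ≥ 2, goes locally extinct.
Round 3 — checking thresholds:
  eelgrass: 1 of 1 neighbours ≥ 1, goes locally extinct.
Round 4 — no new extinctions; cascade stops.

no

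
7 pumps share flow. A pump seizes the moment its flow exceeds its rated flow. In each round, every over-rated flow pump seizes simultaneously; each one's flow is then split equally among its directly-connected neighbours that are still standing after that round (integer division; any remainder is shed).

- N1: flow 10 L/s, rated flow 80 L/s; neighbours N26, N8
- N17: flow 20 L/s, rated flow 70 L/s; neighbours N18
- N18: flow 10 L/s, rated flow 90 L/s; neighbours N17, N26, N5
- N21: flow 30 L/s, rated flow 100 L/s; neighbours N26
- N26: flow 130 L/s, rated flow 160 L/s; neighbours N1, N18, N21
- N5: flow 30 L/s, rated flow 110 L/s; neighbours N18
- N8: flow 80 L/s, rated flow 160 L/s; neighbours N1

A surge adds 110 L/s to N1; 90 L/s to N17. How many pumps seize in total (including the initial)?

6

Round 1 — N1 at 120 > 80; N17 at 110 > 70. N1, N17 seize.
  N1 sheds 120 L/s to N26, N8: 60 each.
    N26: 130+60 = 190 > 160
    N8: 80+60 = 140 ≤ 160
  N17 sheds 110 L/s to N18: 110 each.
    N18: 10+110 = 120 > 90
Round 2 — N18, N26 seize.
  N18 sheds 120 L/s to N5: 120 each.
    N5: 30+120 = 150 > 110
  N26 sheds 190 L/s to N21: 190 each.
    N21: 30+190 = 220 > 100
Round 3 — N21, N5 seize.
  N21 sheds 220 L/s: no online neighbours, lost.
  N5 sheds 150 L/s: no online neighbours, lost.
No further seizures.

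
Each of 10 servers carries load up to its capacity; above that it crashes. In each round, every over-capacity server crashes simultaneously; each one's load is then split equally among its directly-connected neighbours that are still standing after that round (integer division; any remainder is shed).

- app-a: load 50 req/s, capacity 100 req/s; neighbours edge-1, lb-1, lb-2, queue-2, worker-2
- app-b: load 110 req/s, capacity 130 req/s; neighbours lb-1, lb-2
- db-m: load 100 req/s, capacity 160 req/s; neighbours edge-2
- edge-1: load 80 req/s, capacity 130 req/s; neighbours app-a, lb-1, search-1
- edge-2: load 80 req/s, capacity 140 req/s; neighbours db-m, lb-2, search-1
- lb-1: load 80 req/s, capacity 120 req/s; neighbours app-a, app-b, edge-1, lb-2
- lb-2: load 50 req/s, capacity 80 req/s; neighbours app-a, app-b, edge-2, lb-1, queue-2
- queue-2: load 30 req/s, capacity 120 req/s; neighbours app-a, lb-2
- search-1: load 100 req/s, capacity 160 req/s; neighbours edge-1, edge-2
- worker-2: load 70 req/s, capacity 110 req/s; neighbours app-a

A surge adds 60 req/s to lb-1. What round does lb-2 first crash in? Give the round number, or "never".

2

Round 1 — lb-1 at 140 > 120. lb-1 crashes.
  lb-1 sheds 140 req/s to app-a, app-b, edge-1, lb-2: 35 each.
    app-a: 50+35 = 85 ≤ 100
    app-b: 110+35 = 145 > 130
    edge-1: 80+35 = 115 ≤ 130
    lb-2: 50+35 = 85 > 80
Round 2 — app-b, lb-2 crash.
  app-b sheds 145 req/s: no online neighbours, lost.
  lb-2 sheds 85 req/s to app-a, edge-2, queue-2: 28 each (1 lost).
    app-a: 85+28 = 113 > 100
    edge-2: 80+28 = 108 ≤ 140
    queue-2: 30+28 = 58 ≤ 120
Round 3 — app-a crashes.
  app-a sheds 113 req/s to edge-1, queue-2, worker-2: 37 each (2 lost).
    edge-1: 115+37 = 152 > 130
    queue-2: 58+37 = 95 ≤ 120
    worker-2: 70+37 = 107 ≤ 110
Round 4 — edge-1 crashes.
  edge-1 sheds 152 req/s to search-1: 152 each.
    search-1: 100+152 = 252 > 160
Round 5 — search-1 crashes.
  search-1 sheds 252 req/s to edge-2: 252 each.
    edge-2: 108+252 = 360 > 140
Round 6 — edge-2 crashes.
  edge-2 sheds 360 req/s to db-m: 360 each.
    db-m: 100+360 = 460 > 160
Round 7 — db-m crashes.
  db-m sheds 460 req/s: no online neighbours, lost.
No further crashes.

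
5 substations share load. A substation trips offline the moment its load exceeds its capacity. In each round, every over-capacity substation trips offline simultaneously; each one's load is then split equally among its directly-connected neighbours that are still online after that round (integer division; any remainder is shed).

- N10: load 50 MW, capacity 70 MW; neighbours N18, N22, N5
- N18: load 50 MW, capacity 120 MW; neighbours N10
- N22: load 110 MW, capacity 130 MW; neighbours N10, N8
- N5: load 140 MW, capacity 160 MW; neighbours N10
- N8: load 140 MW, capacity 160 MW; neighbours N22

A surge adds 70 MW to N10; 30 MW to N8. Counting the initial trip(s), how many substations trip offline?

4

Round 1 — N10 at 120 > 70; N8 at 170 > 160. N10, N8 trip offline.
  N10 sheds 120 MW to N18, N22, N5: 40 each.
    N18: 50+40 = 90 ≤ 120
    N22: 110+40 = 150 > 130
    N5: 140+40 = 180 > 160
  N8 sheds 170 MW to N22: 170 each.
    N22: 150+170 = 320 > 130
Round 2 — N22, N5 trip offline.
  N22 sheds 320 MW: no online neighbours, lost.
  N5 sheds 180 MW: no online neighbours, lost.
No further trips.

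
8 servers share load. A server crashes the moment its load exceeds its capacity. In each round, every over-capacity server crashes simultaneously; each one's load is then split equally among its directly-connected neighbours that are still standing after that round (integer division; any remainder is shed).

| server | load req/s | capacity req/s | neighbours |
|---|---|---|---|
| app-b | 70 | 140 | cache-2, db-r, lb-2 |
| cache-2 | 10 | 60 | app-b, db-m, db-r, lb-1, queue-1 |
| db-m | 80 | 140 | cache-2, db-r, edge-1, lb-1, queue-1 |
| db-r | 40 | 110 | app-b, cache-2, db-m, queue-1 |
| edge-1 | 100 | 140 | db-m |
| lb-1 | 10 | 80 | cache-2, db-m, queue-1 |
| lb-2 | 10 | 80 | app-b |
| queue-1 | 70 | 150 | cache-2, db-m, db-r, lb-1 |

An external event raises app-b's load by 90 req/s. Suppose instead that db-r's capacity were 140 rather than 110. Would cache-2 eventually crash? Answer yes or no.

With db-r's capacity at 140:
Round 1 — app-b at 160 > 140. app-b crashes.
  app-b sheds 160 req/s to cache-2, db-r, lb-2: 53 each (1 lost).
    cache-2: 10+53 = 63 > 60
    db-r: 40+53 = 93 ≤ 140
    lb-2: 10+53 = 63 ≤ 80
Round 2 — cache-2 crashes.
  cache-2 sheds 63 req/s to db-m, db-r, lb-1, queue-1: 15 each (3 lost).
    db-m: 80+15 = 95 ≤ 140
    db-r: 93+15 = 108 ≤ 140
    lb-1: 10+15 = 25 ≤ 80
    queue-1: 70+15 = 85 ≤ 150
No further crashes.

yes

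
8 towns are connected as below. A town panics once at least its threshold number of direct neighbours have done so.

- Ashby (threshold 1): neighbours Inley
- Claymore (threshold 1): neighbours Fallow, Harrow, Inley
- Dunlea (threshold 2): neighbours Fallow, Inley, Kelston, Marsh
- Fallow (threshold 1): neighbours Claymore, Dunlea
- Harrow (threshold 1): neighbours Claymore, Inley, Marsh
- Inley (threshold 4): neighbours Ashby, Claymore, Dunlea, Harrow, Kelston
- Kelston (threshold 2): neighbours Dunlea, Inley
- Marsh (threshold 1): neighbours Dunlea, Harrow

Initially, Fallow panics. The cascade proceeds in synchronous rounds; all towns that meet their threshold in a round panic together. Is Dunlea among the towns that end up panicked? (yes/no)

Round 1 — Fallow panics (initial).
Round 2 — checking thresholds:
  Claymore: 1 of 3 neighbours ≥ 1, panics.
  Dunlea: 1 of 4 neighbours < 2, holds.
Round 3 — checking thresholds:
  Dunlea: 1 of 4 neighbours < 2, holds.
  Harrow: 1 of 3 neighbours ≥ 1, panics.
  Inley: 1 of 5 neighbours < 4, holds.
Round 4 — checking thresholds:
  Dunlea: 1 of 4 neighbours < 2, holds.
  Inley: 2 of 5 neighbours < 4, holds.
  Marsh: 1 of 2 neighbours ≥ 1, panics.
Round 5 — checking thresholds:
  Dunlea: 2 of 4 neighbours ≥ 2, panics.
  Inley: 2 of 5 neighbours < 4, holds.
Round 6 — no new panics; cascade stops.

yes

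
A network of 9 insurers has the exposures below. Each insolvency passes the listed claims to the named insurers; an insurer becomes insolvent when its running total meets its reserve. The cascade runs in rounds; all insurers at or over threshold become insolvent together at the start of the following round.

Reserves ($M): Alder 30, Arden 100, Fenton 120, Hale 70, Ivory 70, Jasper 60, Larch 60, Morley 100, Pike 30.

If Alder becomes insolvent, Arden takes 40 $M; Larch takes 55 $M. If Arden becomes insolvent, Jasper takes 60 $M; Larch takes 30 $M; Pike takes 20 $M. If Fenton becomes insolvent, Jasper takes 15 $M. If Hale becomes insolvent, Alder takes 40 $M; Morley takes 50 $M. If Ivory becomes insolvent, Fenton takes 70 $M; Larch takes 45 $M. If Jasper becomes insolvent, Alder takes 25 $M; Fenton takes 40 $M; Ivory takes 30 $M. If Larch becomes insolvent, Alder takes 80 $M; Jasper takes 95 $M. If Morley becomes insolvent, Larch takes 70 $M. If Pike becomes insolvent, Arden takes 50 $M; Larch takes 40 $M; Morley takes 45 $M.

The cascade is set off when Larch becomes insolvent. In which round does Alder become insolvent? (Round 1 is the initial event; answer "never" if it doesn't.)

Round 1 — Larch becomes insolvent (initial).
  Alder: +80 → 80 ≥ 30
  Jasper: +95 → 95 ≥ 60
Round 2 — Alder, Jasper become insolvent.
  Arden: +40 → 40 < 100
  Fenton: +40 → 40 < 120
  Ivory: +30 → 30 < 70
No further insolvencies.

2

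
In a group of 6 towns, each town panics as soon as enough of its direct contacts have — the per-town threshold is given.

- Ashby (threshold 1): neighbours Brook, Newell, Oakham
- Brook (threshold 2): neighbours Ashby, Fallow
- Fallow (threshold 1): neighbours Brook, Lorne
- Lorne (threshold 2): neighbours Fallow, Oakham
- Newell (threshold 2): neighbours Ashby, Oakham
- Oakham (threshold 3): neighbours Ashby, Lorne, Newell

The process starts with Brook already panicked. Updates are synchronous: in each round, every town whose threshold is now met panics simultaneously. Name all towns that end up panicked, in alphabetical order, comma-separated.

Round 1 — Brook panics (initial).
Round 2 — checking thresholds:
  Ashby: 1 of 3 neighbours ≥ 1, panics.
  Fallow: 1 of 2 neighbours ≥ 1, panics.
Round 3 — no new panics; cascade stops.

Ashby, Brook, Fallow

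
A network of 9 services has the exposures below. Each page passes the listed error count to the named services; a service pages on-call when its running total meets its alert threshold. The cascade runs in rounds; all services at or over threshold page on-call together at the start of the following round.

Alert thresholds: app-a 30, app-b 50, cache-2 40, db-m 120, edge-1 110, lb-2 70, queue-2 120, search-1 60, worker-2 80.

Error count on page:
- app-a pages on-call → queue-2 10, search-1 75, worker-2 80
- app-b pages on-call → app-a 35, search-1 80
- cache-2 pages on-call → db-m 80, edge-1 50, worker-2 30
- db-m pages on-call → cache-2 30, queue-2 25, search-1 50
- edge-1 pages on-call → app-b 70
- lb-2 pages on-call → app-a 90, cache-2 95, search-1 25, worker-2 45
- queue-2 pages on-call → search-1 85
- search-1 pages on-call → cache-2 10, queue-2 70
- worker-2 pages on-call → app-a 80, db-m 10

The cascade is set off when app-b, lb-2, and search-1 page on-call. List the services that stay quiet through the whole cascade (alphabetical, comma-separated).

Round 1 — app-b, lb-2, search-1 page on-call (initial).
  app-a: +35+90 → 125 ≥ 30
  cache-2: +95+10 → 105 ≥ 40
  queue-2: +70 → 70 < 120
  worker-2: +45 → 45 < 80
Round 2 — app-a, cache-2 page on-call.
  db-m: +80 → 80 < 120
  edge-1: +50 → 50 < 110
  queue-2: +10 → 80 < 120
  worker-2: +80+30 → 155 ≥ 80
Round 3 — worker-2 pages on-call.
  db-m: +10 → 90 < 120
No further pages.

db-m, edge-1, queue-2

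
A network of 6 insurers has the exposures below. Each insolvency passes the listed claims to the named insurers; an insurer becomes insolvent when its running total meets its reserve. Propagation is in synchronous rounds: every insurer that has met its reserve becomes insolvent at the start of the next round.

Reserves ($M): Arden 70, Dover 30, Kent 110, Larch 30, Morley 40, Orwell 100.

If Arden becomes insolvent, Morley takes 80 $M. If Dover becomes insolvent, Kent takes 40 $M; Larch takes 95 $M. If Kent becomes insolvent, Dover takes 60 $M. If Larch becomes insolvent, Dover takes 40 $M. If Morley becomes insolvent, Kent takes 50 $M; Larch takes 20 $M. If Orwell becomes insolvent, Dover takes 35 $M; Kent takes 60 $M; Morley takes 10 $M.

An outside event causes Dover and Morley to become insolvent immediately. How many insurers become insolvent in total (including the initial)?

3

Round 1 — Dover, Morley become insolvent (initial).
  Kent: +40+50 → 90 < 110
  Larch: +95+20 → 115 ≥ 30
Round 2 — Larch becomes insolvent.
No further insolvencies.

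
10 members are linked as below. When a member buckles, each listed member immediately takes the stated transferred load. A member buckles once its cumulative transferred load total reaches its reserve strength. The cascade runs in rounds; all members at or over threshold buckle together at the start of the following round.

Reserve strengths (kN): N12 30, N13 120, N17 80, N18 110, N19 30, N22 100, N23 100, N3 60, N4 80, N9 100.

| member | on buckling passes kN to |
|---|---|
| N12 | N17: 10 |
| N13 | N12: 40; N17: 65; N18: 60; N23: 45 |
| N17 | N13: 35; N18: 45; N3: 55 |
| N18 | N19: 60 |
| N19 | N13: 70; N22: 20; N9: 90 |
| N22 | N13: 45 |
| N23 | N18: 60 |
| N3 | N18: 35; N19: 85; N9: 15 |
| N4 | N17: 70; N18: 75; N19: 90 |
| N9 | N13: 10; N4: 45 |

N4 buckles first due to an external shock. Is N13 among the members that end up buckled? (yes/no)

Round 1 — N4 buckles (initial).
  N17: +70 → 70 < 80
  N18: +75 → 75 < 110
  N19: +90 → 90 ≥ 30
Round 2 — N19 buckles.
  N13: +70 → 70 < 120
  N22: +20 → 20 < 100
  N9: +90 → 90 < 100
No further bucklings.

no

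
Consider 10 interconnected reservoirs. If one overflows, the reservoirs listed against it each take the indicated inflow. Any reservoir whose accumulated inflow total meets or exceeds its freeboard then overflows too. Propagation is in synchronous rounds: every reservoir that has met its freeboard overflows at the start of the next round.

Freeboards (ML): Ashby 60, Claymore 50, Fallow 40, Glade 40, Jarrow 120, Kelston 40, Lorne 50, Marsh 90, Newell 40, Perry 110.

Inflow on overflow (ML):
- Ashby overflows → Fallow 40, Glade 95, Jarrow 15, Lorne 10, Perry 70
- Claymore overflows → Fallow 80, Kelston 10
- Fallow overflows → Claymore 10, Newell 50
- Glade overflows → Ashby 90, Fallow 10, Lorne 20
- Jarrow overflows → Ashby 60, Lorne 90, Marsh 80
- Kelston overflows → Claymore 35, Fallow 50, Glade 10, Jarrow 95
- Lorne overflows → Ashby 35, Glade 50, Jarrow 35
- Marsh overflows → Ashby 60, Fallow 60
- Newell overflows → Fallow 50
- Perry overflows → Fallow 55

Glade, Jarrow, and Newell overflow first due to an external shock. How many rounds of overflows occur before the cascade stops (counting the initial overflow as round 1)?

Round 1 — Glade, Jarrow, Newell overflow (initial).
  Ashby: +90+60 → 150 ≥ 60
  Fallow: +10+50 → 60 ≥ 40
  Lorne: +20+90 → 110 ≥ 50
  Marsh: +80 → 80 < 90
Round 2 — Ashby, Fallow, Lorne overflow.
  Claymore: +10 → 10 < 50
  Perry: +70 → 70 < 110
No further overflows.

2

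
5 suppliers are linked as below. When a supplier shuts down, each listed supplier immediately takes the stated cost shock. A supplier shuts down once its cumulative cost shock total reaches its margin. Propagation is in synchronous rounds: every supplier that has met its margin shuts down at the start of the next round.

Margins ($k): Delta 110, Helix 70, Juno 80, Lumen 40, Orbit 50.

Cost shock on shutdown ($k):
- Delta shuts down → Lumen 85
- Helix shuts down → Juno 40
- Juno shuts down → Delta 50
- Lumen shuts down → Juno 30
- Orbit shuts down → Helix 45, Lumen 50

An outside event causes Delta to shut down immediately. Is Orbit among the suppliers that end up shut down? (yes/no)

Round 1 — Delta shuts down (initial).
  Lumen: +85 → 85 ≥ 40
Round 2 — Lumen shuts down.
  Juno: +30 → 30 < 80
No further shutdowns.

no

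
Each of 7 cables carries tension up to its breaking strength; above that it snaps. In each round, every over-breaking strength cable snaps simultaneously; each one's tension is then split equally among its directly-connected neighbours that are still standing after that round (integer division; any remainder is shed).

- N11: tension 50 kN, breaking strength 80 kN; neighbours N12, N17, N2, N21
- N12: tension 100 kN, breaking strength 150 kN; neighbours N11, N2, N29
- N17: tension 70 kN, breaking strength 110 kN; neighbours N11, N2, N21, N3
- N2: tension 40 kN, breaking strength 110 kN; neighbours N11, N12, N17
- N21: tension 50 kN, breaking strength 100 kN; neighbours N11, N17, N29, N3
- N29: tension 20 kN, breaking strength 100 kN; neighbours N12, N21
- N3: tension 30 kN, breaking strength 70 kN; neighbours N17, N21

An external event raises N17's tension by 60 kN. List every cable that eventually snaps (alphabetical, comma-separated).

N11, N17, N21, N3

Round 1 — N17 at 130 > 110. N17 snaps.
  N17 sheds 130 kN to N11, N2, N21, N3: 32 each (2 lost).
    N11: 50+32 = 82 > 80
    N2: 40+32 = 72 ≤ 110
    N21: 50+32 = 82 ≤ 100
    N3: 30+32 = 62 ≤ 70
Round 2 — N11 snaps.
  N11 sheds 82 kN to N12, N2, N21: 27 each (1 lost).
    N12: 100+27 = 127 ≤ 150
    N2: 72+27 = 99 ≤ 110
    N21: 82+27 = 109 > 100
Round 3 — N21 snaps.
  N21 sheds 109 kN to N29, N3: 54 each (1 lost).
    N29: 20+54 = 74 ≤ 100
    N3: 62+54 = 116 > 70
Round 4 — N3 snaps.
  N3 sheds 116 kN: no online neighbours, lost.
No further breaks.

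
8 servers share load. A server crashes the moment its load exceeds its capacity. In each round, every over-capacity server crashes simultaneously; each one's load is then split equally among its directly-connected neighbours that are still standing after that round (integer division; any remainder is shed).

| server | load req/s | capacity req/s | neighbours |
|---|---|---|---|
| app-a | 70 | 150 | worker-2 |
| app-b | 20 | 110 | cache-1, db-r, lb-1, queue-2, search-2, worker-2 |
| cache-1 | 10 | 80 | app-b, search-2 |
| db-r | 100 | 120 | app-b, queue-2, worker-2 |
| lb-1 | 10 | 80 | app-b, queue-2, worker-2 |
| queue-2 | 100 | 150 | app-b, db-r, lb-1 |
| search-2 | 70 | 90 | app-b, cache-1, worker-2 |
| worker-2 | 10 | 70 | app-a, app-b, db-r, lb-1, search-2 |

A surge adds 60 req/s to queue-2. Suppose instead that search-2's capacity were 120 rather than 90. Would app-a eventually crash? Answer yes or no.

no

With search-2's capacity at 120:
Round 1 — queue-2 at 160 > 150. queue-2 crashes.
  queue-2 sheds 160 req/s to app-b, db-r, lb-1: 53 each (1 lost).
    app-b: 20+53 = 73 ≤ 110
    db-r: 100+53 = 153 > 120
    lb-1: 10+53 = 63 ≤ 80
Round 2 — db-r crashes.
  db-r sheds 153 req/s to app-b, worker-2: 76 each (1 lost).
    app-b: 73+76 = 149 > 110
    worker-2: 10+76 = 86 > 70
Round 3 — app-b, worker-2 crash.
  app-b sheds 149 req/s to cache-1, lb-1, search-2: 49 each (2 lost).
    cache-1: 10+49 = 59 ≤ 80
    lb-1: 63+49 = 112 > 80
    search-2: 70+49 = 119 ≤ 120
  worker-2 sheds 86 req/s to app-a, lb-1, search-2: 28 each (2 lost).
    app-a: 70+28 = 98 ≤ 150
    lb-1: 112+28 = 140 > 80
    search-2: 119+28 = 147 > 120
Round 4 — lb-1, search-2 crash.
  lb-1 sheds 140 req/s: no online neighbours, lost.
  search-2 sheds 147 req/s to cache-1: 147 each.
    cache-1: 59+147 = 206 > 80
Round 5 — cache-1 crashes.
  cache-1 sheds 206 req/s: no online neighbours, lost.
No further crashes.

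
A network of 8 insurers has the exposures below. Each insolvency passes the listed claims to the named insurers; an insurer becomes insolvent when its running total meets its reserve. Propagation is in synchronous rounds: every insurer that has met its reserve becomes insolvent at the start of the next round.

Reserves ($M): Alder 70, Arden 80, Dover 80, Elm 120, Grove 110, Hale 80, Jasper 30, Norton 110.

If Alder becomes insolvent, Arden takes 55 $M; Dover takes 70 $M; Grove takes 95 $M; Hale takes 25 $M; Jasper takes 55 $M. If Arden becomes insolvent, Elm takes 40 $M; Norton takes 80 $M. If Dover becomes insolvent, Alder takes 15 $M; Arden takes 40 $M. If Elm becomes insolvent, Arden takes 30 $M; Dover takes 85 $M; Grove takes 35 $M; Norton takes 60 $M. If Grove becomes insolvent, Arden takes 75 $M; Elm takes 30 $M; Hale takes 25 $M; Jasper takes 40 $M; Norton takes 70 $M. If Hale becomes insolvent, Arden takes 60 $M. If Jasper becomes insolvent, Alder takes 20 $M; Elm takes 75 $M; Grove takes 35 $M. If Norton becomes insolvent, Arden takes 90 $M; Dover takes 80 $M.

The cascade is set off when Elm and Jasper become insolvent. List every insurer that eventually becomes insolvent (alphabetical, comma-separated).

Round 1 — Elm, Jasper become insolvent (initial).
  Alder: +20 → 20 < 70
  Arden: +30 → 30 < 80
  Dover: +85 → 85 ≥ 80
  Grove: +35+35 → 70 < 110
  Norton: +60 → 60 < 110
Round 2 — Dover becomes insolvent.
  Alder: +15 → 35 < 70
  Arden: +40 → 70 < 80
No further insolvencies.

Dover, Elm, Jasper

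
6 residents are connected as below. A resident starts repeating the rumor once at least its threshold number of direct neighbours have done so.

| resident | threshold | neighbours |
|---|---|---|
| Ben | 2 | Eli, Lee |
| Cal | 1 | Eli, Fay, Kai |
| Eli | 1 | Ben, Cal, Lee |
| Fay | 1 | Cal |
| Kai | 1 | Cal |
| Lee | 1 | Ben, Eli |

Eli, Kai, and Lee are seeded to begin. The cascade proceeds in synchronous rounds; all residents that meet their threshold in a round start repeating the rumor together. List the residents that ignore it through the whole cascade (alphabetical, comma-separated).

Round 1 — Eli, Kai, Lee start repeating the rumor (initial).
Round 2 — checking thresholds:
  Ben: 2 of 2 neighbours ≥ 2, starts repeating the rumor.
  Cal: 2 of 3 neighbours ≥ 1, starts repeating the rumor.
Round 3 — checking thresholds:
  Fay: 1 of 1 neighbours ≥ 1, starts repeating the rumor.
Round 4 — no new spreads; cascade stops.

none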